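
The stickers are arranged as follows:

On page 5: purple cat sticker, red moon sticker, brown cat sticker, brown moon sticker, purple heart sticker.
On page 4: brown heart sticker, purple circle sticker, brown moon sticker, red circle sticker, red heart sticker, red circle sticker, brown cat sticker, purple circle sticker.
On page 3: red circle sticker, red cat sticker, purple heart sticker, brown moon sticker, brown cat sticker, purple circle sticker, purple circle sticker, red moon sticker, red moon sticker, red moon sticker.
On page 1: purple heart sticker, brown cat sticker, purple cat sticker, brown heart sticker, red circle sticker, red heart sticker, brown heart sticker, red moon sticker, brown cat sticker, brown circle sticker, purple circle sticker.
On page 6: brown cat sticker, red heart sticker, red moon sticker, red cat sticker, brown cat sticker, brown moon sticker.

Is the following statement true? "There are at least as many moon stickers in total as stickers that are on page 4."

True

|moon stickers| = 10.
|stickers on page 4| = 8.
The claim requires 10 ≥ 8, which holds.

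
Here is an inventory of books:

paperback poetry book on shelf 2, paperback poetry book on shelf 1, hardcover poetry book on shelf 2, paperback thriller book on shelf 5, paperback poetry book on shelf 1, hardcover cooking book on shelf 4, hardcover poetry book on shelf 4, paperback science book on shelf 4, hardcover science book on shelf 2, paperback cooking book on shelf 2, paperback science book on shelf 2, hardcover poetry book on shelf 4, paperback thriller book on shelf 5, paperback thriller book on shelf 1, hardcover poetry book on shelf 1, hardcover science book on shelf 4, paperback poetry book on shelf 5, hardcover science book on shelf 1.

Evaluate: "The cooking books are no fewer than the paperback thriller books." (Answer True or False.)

There are 2 cooking books.
There are 3 paperback thriller books.
The claim requires 2 ≥ 3, which does not hold.

False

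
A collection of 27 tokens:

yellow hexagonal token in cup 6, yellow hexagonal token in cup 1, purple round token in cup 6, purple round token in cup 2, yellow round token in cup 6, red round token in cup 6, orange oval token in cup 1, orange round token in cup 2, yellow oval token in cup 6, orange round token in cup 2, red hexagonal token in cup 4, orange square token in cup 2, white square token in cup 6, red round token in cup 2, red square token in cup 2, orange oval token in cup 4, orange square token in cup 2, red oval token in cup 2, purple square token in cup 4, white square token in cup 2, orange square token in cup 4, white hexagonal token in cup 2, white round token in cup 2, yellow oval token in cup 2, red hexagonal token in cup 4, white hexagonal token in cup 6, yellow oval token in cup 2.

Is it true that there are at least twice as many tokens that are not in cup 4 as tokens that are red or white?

True

tokens that are not in cup 4: 22.
tokens that are red or white: 11.
The claim requires 22 ≥ 2 × 11 = 22, which holds.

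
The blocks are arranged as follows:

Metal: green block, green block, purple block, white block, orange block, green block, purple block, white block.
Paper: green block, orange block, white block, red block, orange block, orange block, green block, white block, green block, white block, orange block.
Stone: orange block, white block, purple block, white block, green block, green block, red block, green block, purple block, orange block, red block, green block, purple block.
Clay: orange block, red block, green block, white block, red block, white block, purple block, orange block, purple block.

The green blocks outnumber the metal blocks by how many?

green blocks: 11.
metal blocks: 8.
11 − 8 = 3.

3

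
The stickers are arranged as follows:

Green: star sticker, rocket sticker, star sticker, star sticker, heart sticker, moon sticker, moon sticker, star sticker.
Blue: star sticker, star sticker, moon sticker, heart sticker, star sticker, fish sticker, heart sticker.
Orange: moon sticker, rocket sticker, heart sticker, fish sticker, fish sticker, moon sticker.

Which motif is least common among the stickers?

Counts by motif: star 7, moon 5, heart 4, fish 3, rocket 2.
The minimum is 2, held uniquely by rocket.

rocket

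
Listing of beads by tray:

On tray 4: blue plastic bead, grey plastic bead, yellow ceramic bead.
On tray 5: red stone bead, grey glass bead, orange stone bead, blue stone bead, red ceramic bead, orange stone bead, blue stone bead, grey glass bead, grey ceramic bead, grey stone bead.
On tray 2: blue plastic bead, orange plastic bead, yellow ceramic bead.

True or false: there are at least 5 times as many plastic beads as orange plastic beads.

There are 4 plastic beads.
There is 1 orange plastic bead.
The claim requires 4 ≥ 5 × 1 = 5, which does not hold.

False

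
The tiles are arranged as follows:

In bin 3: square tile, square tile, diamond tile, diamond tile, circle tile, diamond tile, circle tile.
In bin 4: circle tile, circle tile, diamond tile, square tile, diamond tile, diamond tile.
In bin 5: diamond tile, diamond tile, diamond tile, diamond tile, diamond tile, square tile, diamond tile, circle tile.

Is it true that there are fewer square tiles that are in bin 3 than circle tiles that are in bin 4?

square tiles in bin 3: 2.
circle tiles in bin 4: 2.
The claim requires 2 < 2, which does not hold.

False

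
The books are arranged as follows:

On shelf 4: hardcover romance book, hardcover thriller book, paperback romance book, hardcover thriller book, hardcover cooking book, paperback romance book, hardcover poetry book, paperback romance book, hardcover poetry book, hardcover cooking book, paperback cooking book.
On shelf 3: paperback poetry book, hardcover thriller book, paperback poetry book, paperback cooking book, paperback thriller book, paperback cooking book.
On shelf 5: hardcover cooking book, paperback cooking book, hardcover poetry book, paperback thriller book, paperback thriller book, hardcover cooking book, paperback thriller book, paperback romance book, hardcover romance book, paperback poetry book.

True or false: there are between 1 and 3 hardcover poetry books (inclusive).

|hardcover poetry books| = 3.
The claim requires 1 ≤ 3 ≤ 3, which holds.

True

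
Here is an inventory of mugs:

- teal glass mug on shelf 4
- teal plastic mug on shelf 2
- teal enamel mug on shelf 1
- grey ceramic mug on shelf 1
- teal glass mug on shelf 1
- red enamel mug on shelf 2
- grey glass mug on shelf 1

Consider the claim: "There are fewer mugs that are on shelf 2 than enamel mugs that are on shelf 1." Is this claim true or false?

False

mugs on shelf 2: 2.
enamel mugs on shelf 1: 1.
The claim requires 2 < 1, which does not hold.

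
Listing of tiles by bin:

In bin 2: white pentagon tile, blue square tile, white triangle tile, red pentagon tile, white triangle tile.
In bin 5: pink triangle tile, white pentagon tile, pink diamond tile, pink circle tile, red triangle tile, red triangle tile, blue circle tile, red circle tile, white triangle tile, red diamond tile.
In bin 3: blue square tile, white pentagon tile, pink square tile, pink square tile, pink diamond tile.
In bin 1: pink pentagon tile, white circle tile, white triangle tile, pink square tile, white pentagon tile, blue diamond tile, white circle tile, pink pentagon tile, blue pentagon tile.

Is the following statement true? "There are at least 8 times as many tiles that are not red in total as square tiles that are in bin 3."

True

|tiles that are not red| = 24.
|square tiles in bin 3| = 3.
The claim requires 24 ≥ 8 × 3 = 24, which holds.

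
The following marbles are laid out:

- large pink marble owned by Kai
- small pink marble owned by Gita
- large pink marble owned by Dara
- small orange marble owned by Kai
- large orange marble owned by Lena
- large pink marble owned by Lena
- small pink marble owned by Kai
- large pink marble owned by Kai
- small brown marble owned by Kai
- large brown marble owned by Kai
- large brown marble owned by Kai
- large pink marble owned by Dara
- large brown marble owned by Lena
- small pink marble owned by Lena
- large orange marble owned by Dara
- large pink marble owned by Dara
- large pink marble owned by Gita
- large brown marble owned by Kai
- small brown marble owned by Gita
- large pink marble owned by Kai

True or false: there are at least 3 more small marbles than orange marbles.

True

small marbles: 6.
orange marbles: 3.
The claim requires 6 − 3 = 3 ≥ 3, which holds.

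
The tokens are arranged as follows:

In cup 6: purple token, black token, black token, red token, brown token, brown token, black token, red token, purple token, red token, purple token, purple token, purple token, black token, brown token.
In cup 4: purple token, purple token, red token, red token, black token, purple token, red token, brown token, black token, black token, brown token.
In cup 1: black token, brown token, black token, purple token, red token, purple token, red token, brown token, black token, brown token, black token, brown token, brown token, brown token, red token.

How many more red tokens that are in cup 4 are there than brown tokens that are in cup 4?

1

red tokens in cup 4: 3.
brown tokens in cup 4: 2.
3 − 2 = 1.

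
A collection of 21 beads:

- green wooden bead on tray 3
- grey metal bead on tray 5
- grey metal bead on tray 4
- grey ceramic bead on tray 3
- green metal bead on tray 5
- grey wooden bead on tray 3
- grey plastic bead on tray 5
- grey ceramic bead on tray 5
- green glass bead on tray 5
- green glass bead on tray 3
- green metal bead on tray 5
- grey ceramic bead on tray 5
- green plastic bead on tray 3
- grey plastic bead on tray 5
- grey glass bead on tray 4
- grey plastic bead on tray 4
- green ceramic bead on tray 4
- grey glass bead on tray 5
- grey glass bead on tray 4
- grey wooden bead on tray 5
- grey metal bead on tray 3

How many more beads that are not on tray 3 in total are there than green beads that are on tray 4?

14

beads that are not on tray 3: 15.
green beads on tray 4: 1.
15 − 1 = 14.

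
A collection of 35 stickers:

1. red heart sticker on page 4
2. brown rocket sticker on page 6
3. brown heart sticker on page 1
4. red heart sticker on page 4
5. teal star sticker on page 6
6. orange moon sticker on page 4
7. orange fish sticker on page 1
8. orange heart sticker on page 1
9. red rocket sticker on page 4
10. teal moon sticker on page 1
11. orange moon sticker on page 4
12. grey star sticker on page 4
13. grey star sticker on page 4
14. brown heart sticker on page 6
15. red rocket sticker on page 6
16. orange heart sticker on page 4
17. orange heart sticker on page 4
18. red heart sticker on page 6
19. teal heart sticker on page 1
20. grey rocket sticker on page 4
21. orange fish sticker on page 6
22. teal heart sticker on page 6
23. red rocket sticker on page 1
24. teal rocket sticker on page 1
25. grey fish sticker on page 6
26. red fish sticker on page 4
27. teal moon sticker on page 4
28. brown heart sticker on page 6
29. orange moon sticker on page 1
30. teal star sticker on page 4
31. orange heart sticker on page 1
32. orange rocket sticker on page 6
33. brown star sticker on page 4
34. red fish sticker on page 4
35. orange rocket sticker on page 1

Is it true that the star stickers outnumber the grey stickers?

star stickers: 5.
grey stickers: 4.
The claim requires 5 > 4, which holds.

True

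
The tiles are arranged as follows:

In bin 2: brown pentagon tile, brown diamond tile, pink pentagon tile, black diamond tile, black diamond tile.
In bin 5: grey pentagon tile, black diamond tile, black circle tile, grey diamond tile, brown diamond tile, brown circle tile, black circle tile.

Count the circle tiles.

3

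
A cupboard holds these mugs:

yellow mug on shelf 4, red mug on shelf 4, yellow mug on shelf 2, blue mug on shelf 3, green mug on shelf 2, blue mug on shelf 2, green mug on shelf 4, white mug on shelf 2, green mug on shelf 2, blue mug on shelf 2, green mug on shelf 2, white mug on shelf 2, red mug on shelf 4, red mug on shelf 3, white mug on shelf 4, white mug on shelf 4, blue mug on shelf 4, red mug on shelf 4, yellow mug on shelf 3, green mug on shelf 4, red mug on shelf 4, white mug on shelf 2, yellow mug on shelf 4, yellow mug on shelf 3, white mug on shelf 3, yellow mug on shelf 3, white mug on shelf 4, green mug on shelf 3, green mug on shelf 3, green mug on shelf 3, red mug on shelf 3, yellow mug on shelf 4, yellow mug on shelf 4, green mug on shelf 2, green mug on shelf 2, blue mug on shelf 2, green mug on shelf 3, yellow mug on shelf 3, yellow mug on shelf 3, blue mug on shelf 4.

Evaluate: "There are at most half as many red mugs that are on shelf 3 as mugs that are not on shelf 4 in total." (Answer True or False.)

There are 2 red mugs on shelf 3.
There are 25 mugs that are not on shelf 4.
The claim requires 2 × 2 = 4 ≤ 25, which holds.

True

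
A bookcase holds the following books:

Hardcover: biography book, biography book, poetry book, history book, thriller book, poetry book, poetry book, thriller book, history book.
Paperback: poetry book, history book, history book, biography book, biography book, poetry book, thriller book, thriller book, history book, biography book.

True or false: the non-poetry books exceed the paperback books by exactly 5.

|non-poetry books| = 14.
|paperback books| = 10.
The claim requires 14 − 10 (= 4) to equal 5, which does not hold.

False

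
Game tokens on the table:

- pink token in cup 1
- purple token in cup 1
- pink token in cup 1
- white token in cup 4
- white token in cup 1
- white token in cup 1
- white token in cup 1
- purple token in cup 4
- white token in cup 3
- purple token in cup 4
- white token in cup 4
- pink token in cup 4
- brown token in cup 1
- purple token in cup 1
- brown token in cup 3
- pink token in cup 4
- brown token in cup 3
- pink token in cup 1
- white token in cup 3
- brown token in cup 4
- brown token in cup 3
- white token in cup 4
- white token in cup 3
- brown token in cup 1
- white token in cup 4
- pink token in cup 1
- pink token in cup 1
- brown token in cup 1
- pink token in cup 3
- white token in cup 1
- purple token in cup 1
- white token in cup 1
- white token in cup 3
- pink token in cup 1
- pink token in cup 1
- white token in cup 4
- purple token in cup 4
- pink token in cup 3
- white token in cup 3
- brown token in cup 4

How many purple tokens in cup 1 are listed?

3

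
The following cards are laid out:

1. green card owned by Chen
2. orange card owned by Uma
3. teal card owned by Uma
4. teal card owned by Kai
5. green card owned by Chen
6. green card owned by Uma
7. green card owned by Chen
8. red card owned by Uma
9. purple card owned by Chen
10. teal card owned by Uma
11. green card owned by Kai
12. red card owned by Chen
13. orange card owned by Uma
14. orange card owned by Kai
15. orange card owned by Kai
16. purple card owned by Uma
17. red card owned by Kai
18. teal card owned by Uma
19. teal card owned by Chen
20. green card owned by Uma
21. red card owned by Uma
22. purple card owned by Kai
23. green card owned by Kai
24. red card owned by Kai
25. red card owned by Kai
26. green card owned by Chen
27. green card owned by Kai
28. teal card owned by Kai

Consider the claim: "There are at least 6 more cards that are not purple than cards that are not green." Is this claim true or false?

cards that are not purple: 25.
cards that are not green: 19.
The claim requires 25 − 19 = 6 ≥ 6, which holds.

True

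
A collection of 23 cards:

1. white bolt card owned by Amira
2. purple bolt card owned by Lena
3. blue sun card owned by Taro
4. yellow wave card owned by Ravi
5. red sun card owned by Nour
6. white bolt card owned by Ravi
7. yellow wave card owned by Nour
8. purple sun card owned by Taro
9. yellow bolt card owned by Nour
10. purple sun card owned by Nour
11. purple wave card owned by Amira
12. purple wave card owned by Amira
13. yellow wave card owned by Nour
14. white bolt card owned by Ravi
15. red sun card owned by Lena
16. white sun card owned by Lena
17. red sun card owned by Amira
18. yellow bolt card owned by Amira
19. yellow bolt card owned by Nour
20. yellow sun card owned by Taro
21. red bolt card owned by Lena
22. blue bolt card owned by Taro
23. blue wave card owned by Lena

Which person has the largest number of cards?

Counts by player: Nour→6, Amira→5, Lena→5, Taro→4, Ravi→3.
The maximum is 6, held uniquely by Nour.

Nour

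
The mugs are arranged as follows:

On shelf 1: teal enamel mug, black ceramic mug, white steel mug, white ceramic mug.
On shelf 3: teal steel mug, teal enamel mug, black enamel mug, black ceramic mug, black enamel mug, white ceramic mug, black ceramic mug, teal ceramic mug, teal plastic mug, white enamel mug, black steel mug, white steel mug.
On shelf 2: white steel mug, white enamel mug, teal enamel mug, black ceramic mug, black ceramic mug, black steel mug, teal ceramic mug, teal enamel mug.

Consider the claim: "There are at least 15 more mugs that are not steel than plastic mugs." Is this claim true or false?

True

|mugs that are not steel| = 18.
|plastic mugs| = 1.
The claim requires 18 − 1 = 17 ≥ 15, which holds.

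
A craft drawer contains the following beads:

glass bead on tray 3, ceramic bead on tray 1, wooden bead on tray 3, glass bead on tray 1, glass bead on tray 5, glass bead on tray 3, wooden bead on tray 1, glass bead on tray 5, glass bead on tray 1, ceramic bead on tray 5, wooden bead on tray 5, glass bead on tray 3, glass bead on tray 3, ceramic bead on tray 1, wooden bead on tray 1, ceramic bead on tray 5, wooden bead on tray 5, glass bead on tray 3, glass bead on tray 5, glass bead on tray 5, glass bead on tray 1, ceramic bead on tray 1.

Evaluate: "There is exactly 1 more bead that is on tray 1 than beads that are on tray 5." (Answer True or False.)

False

There are 8 beads on tray 1.
There are 8 beads on tray 5.
The claim requires 8 − 8 (= 0) to equal 1, which does not hold.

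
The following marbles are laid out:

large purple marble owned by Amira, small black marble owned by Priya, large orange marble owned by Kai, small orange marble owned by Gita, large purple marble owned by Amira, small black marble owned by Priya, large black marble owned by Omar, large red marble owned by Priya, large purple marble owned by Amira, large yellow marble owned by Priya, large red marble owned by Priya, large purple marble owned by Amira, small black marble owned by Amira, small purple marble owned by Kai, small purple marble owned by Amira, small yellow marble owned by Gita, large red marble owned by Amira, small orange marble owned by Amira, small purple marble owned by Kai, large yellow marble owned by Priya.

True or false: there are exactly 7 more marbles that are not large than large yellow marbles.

True

|marbles that are not large| = 9.
|large yellow marbles| = 2.
The claim requires 9 − 2 (= 7) to equal 7, which holds.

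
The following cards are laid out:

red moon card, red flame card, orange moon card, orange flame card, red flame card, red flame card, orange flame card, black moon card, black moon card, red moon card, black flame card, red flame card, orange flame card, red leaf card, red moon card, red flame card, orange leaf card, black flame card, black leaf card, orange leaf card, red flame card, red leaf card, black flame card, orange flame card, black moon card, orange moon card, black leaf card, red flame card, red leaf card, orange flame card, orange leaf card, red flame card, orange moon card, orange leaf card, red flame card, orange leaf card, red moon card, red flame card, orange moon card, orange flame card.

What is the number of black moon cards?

3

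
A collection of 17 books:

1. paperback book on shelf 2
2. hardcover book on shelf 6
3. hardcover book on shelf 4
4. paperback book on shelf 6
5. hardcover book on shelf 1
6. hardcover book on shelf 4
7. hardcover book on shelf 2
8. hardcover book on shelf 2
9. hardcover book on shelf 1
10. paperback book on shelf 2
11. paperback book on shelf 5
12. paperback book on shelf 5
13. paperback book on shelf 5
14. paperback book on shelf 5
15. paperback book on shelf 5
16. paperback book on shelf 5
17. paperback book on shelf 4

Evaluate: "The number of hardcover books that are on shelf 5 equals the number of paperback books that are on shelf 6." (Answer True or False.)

There are 0 hardcover books on shelf 5.
There is 1 paperback book on shelf 6.
The claim requires 0 = 1, which does not hold.

False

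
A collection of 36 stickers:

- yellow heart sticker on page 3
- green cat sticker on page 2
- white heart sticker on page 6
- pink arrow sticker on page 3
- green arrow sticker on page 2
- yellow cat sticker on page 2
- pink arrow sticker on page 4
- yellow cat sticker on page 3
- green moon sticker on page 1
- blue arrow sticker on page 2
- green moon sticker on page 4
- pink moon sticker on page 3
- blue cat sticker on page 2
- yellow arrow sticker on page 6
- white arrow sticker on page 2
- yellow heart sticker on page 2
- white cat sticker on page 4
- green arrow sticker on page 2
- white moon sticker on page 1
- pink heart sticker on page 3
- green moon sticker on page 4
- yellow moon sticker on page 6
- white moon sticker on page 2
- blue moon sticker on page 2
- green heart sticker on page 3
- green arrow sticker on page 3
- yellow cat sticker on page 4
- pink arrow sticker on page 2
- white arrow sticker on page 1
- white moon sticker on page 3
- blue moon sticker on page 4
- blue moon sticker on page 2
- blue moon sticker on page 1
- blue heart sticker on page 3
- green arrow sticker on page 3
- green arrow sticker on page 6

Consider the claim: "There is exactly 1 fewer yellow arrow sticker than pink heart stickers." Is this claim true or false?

There is 1 yellow arrow sticker.
There is 1 pink heart sticker.
The claim requires 1 − 1 (= 0) to equal 1, which does not hold.

False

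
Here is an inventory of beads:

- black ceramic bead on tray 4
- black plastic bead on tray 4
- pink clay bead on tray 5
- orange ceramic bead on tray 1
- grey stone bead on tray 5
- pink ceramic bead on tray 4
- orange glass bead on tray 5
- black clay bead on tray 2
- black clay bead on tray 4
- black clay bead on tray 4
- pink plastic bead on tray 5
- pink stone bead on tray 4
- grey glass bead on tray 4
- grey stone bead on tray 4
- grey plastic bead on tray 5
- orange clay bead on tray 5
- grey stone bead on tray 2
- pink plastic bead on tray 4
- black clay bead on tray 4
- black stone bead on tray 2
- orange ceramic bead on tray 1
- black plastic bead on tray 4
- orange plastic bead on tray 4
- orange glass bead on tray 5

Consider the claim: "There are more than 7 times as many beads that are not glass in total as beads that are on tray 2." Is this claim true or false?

|beads that are not glass| = 21.
|beads on tray 2| = 3.
The claim requires 21 > 7 × 3 = 21, which does not hold.

False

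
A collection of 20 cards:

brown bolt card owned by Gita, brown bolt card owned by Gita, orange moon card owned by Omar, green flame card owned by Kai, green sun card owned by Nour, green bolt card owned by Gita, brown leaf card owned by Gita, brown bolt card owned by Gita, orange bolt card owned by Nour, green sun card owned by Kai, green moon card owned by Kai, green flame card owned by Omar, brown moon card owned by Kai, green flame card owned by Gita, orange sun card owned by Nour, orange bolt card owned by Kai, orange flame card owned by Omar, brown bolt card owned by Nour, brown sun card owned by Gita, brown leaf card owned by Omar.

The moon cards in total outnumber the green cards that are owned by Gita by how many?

moon cards: 3.
green cards owned by Gita: 2.
3 − 2 = 1.

1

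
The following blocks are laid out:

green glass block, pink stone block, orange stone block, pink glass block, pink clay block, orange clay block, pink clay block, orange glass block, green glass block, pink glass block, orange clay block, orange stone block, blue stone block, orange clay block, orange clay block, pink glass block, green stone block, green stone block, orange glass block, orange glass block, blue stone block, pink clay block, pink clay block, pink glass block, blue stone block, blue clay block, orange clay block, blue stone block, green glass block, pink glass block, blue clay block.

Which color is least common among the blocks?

green

Counts by color: orange 10, pink 10, blue 6, green 5.
The minimum is 5, held uniquely by green.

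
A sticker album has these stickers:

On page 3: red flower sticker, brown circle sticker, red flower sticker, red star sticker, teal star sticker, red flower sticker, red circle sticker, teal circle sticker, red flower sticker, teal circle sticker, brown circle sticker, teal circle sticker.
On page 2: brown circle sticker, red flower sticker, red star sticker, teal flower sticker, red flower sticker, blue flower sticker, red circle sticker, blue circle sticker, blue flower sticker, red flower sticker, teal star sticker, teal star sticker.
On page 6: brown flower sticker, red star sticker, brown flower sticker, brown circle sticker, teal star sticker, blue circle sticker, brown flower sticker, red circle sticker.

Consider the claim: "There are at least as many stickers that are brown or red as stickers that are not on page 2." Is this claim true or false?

|stickers that are brown or red| = 20.
|stickers that are not on page 2| = 20.
The claim requires 20 ≥ 20, which holds.

True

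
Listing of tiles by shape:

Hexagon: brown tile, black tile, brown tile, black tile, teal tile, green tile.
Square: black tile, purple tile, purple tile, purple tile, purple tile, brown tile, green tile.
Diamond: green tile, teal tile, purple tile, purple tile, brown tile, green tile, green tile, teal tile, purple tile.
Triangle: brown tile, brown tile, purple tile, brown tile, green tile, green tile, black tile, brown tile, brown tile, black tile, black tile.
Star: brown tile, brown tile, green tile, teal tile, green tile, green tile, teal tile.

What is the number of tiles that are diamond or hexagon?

diamond: 9; hexagon: 6; together 9 + 6 = 15.

15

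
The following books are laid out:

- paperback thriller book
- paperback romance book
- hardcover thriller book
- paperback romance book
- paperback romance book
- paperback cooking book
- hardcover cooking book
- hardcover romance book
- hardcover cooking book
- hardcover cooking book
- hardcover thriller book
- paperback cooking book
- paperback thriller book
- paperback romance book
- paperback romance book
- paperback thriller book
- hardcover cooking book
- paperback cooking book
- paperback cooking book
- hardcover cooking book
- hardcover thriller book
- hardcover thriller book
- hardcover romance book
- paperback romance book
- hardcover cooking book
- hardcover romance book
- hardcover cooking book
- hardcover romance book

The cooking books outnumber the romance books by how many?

1

cooking books: 11.
romance books: 10.
11 − 10 = 1.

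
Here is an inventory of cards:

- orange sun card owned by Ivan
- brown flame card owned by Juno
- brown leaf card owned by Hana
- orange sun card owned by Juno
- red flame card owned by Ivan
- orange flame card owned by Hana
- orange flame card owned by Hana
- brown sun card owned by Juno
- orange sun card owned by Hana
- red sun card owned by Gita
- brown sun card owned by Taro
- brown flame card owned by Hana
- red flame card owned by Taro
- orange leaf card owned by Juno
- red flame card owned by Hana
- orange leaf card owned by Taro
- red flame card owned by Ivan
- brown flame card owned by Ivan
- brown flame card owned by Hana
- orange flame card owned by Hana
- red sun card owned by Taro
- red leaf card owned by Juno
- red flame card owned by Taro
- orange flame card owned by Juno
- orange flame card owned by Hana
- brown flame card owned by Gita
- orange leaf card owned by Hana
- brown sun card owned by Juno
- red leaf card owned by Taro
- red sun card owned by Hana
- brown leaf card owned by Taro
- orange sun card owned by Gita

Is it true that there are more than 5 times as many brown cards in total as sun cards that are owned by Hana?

False

|brown cards| = 10.
|sun cards owned by Hana| = 2.
The claim requires 10 > 5 × 2 = 10, which does not hold.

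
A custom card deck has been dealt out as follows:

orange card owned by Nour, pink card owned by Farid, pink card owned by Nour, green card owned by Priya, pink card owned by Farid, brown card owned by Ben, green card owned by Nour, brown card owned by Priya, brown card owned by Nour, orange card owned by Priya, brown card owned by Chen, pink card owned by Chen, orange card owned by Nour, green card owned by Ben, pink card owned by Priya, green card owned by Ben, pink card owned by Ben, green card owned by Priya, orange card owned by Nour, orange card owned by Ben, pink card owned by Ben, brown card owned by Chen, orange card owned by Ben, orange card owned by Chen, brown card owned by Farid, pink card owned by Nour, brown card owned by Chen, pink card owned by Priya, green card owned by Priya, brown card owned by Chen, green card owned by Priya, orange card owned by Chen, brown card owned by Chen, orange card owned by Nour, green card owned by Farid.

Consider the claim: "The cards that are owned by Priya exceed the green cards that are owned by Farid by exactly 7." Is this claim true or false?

True

cards owned by Priya: 8.
green cards owned by Farid: 1.
The claim requires 8 − 1 (= 7) to equal 7, which holds.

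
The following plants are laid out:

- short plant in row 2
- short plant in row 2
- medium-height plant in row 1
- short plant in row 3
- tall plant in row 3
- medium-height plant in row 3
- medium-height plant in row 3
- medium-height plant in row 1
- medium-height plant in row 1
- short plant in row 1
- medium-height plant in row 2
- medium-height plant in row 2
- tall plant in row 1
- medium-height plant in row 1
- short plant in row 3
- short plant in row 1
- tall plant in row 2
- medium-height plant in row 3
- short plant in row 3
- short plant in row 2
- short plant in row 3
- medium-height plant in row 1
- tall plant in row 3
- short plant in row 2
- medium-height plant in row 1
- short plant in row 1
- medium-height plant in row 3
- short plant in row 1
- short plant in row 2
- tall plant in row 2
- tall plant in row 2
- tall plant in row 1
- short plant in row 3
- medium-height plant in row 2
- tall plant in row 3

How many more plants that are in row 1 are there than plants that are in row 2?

plants in row 1: 12.
plants in row 2: 11.
12 − 11 = 1.

1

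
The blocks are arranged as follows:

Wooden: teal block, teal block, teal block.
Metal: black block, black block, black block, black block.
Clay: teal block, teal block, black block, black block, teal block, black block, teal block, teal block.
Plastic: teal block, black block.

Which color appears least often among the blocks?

Counts by color: teal 9, black 8.
The minimum is 8, held uniquely by black.

black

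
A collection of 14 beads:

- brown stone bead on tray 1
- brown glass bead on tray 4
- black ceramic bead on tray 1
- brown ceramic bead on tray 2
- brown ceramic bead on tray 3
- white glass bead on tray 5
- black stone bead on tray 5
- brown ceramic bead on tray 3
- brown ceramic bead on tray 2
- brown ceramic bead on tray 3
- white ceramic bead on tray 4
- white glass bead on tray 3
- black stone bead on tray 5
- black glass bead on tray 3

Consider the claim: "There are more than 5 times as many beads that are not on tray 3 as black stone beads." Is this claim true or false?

False

beads that are not on tray 3: 9.
black stone beads: 2.
The claim requires 9 > 5 × 2 = 10, which does not hold.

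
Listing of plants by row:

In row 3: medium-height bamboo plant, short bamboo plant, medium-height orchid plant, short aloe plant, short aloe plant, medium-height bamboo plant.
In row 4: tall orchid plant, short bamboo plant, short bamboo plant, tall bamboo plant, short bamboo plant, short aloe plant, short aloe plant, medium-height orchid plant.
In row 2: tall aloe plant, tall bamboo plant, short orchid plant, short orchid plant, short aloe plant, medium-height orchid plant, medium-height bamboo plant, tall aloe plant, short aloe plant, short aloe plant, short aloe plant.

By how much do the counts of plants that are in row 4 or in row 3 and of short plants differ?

plants in row 4 or in row 3: 14. short plants: 14.
|14 − 14| = 14 − 14 = 0.

0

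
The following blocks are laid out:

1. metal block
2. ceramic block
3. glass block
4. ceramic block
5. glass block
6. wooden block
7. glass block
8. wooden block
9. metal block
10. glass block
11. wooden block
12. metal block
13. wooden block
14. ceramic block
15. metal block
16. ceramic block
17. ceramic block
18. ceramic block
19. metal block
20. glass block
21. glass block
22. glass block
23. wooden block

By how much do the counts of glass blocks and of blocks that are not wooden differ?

glass blocks: 7. blocks that are not wooden: 18.
|7 − 18| = 18 − 7 = 11.

11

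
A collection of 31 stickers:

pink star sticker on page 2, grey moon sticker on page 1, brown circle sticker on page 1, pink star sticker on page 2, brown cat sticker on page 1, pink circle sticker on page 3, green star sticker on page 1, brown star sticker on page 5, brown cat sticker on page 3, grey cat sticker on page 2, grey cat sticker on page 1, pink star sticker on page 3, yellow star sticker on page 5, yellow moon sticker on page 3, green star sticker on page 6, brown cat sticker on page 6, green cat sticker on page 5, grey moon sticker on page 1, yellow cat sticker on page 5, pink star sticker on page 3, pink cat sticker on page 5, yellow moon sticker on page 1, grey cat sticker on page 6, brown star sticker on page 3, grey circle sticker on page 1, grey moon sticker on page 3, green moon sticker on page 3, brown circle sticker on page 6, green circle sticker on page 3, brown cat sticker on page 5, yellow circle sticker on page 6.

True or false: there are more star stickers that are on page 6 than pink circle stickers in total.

False

|star stickers on page 6| = 1.
|pink circle stickers| = 1.
The claim requires 1 > 1, which does not hold.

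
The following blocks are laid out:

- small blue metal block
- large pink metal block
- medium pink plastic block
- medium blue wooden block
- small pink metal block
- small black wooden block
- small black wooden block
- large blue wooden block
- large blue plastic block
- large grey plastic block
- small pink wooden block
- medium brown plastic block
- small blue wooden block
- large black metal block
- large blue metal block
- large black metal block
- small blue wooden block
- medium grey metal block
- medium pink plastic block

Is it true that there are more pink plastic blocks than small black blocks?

There are 2 pink plastic blocks.
There are 2 small black blocks.
The claim requires 2 > 2, which does not hold.

False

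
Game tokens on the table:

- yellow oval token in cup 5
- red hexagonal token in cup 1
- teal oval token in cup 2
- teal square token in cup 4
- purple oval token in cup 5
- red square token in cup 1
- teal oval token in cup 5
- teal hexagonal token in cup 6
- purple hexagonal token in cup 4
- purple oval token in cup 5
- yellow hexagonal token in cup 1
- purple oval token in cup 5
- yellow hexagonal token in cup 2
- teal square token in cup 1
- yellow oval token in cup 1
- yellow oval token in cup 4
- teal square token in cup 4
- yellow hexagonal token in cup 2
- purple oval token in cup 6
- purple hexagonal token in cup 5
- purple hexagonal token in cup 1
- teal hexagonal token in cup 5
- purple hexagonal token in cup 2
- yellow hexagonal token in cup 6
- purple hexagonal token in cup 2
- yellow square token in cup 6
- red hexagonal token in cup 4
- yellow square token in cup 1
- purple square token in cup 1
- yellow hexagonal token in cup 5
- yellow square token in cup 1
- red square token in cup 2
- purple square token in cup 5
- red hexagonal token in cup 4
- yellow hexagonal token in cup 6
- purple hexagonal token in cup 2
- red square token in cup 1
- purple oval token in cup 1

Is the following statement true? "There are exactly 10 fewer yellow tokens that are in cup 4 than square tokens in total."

There is 1 yellow token in cup 4.
There are 11 square tokens.
The claim requires 11 − 1 (= 10) to equal 10, which holds.

True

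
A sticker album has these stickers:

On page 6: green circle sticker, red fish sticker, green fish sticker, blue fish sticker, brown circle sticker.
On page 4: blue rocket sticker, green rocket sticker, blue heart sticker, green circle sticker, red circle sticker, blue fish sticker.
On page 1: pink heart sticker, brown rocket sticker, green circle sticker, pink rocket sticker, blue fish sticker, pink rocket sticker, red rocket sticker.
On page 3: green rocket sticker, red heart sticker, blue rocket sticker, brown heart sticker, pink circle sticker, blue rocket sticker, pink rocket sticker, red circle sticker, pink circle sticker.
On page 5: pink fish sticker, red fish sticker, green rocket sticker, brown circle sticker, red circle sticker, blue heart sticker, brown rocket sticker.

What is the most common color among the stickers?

blue

Counts by color: blue 8, pink 7, green 7, red 7, brown 5.
The maximum is 8, held uniquely by blue.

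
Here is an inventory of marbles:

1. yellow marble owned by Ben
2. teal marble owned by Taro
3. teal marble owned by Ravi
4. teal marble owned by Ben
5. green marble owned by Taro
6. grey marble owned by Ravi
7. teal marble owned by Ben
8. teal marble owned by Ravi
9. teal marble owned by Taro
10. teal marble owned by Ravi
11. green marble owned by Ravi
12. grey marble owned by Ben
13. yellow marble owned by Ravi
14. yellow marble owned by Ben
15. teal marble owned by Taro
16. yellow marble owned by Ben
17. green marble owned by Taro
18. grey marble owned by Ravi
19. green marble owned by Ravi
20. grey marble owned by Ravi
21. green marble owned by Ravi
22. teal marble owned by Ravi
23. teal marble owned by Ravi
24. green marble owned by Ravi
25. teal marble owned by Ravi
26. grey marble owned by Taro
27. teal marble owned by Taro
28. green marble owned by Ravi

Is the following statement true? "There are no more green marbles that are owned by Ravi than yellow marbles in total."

green marbles owned by Ravi: 5.
yellow marbles: 4.
The claim requires 5 ≤ 4, which does not hold.

False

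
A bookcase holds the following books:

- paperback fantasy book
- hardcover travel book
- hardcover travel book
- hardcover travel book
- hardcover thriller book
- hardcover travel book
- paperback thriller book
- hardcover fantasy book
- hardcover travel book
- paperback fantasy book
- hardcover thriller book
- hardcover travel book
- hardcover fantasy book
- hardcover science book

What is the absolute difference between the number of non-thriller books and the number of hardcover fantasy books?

non-thriller books: 11. hardcover fantasy books: 2.
|11 − 2| = 11 − 2 = 9.

9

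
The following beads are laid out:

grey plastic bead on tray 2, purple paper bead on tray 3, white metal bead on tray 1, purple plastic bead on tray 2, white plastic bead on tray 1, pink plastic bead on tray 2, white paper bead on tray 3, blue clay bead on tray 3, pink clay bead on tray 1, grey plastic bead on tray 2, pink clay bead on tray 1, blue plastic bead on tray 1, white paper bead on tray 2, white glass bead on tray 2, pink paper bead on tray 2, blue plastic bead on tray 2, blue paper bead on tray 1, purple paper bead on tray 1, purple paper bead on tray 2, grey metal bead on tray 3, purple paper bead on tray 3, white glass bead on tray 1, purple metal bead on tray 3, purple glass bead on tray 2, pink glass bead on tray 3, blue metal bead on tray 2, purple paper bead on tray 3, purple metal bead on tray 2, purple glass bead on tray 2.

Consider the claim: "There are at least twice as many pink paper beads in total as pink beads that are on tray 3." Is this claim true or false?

False

pink paper beads: 1.
pink beads on tray 3: 1.
The claim requires 1 ≥ 2 × 1 = 2, which does not hold.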